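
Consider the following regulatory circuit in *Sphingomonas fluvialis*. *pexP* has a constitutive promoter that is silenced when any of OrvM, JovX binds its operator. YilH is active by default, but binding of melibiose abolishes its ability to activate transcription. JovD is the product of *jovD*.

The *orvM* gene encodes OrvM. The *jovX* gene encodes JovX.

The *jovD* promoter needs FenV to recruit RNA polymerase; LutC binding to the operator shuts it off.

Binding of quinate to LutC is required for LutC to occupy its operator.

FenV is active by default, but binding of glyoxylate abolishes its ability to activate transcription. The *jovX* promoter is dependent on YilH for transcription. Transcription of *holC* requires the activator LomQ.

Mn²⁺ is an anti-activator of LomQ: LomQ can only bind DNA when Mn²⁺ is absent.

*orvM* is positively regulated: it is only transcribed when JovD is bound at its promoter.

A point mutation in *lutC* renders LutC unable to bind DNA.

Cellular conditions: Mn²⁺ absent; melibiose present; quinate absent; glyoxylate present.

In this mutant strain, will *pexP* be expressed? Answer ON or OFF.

ON

Glyoxylate is present, so FenV is inactive.
LutC is non-functional in this strain, so it has no effect.
Required activator FenV is absent, so *jovD* is not transcribed.
So JovD is not produced.
Required activator JovD is absent, so *orvM* is not transcribed.
So OrvM is not produced.
Melibiose is present, so YilH is inactive.
Required activator YilH is absent, so *jovX* is not transcribed.
So JovX is not produced.
With no repressor bound, *pexP* is transcribed.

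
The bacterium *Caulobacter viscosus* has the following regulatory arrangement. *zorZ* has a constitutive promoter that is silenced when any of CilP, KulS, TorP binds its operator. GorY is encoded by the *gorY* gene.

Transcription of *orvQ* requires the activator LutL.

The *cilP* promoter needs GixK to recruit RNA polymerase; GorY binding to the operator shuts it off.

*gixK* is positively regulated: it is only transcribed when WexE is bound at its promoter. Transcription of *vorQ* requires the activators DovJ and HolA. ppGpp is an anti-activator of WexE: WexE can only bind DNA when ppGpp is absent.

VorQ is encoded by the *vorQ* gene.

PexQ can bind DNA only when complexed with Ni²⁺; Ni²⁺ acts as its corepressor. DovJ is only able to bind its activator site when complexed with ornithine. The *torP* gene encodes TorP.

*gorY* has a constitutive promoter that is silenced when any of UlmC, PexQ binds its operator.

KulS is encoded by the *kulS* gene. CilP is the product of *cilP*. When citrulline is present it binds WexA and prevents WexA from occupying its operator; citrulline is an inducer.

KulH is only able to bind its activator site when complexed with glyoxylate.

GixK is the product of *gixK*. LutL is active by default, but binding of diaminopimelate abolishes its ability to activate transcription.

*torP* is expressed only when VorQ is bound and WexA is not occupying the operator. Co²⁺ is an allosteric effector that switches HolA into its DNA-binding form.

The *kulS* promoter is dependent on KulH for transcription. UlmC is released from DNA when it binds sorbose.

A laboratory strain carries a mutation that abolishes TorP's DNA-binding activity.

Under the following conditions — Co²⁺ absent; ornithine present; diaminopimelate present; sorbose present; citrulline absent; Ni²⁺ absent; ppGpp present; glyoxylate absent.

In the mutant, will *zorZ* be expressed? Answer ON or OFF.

ON

Sorbose is present, so UlmC is inactive.
Ni²⁺ is absent, so PexQ is inactive.
With no repressor bound, *gorY* is transcribed.
So GorY is produced and active.
ppGpp is present, so WexE is inactive.
Required activator WexE is absent, so *gixK* is not transcribed.
So GixK is not produced.
With repressor GorY bound, *cilP* is not transcribed.
So CilP is not produced.
Glyoxylate is absent, so KulH is inactive.
Required activator KulH is absent, so *kulS* is not transcribed.
So KulS is not produced.
TorP is non-functional in this strain, so it has no effect.
With no repressor bound, *zorZ* is transcribed.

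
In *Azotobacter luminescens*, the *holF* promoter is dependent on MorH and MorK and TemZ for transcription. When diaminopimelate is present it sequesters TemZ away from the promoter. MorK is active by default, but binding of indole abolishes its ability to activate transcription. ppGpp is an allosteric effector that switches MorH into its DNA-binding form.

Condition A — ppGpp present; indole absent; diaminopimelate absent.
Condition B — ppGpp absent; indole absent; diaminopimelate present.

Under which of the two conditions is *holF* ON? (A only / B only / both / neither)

Condition A:
ppGpp is present, so MorH is active.
Indole is absent, so MorK is active.
Diaminopimelate is absent, so TemZ is active.
No repressor is bound and MorH and MorK and TemZ are active, so *holF* is transcribed.
→ *holF* is ON in A.
Condition B:
ppGpp is absent, so MorH is inactive.
Indole is absent, so MorK is active.
Diaminopimelate is present, so TemZ is inactive.
Required activator MorH is absent, so *holF* is not transcribed.
→ *holF* is OFF in B.

A only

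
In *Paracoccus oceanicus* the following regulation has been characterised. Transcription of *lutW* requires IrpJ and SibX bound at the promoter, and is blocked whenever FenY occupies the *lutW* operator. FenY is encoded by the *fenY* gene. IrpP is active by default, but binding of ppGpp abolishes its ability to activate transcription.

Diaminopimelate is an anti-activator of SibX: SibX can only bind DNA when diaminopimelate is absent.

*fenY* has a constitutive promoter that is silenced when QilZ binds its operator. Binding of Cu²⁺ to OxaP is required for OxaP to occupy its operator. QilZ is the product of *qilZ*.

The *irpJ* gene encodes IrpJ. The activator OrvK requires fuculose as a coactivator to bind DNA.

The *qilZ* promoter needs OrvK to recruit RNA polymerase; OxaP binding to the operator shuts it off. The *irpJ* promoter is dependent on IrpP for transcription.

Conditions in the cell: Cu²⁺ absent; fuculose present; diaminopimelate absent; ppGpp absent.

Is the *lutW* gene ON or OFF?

ppGpp is absent, so IrpP is active.
No repressor is bound and IrpP is active, so *irpJ* is transcribed.
So IrpJ is produced and active.
Diaminopimelate is absent, so SibX is active.
Fuculose is present, so OrvK is active.
Cu²⁺ is absent, so OxaP is inactive.
No repressor is bound and OrvK is active, so *qilZ* is transcribed.
So QilZ is produced and active.
With repressor QilZ bound, *fenY* is not transcribed.
So FenY is not produced.
No repressor is bound and IrpJ and SibX are active, so *lutW* is transcribed.

ON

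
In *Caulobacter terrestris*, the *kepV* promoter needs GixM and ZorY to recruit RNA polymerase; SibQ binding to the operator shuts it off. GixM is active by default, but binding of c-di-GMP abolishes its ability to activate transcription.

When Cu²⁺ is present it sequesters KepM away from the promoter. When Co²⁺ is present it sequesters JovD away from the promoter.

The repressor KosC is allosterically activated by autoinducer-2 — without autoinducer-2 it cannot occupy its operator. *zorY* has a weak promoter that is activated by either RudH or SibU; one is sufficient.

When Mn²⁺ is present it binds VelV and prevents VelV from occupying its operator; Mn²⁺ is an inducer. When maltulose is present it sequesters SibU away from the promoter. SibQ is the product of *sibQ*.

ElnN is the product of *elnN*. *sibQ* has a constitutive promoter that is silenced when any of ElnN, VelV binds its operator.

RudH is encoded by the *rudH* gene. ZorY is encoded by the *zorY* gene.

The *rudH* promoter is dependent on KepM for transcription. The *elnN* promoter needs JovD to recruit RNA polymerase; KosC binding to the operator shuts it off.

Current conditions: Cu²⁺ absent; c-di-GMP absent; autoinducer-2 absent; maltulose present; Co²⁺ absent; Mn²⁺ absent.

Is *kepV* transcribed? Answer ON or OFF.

ON

Co²⁺ is absent, so JovD is active.
Autoinducer-2 is absent, so KosC is inactive.
No repressor is bound and JovD is active, so *elnN* is transcribed.
So ElnN is produced and active.
Mn²⁺ is absent, so VelV is active.
With repressor ElnN bound, *sibQ* is not transcribed.
So SibQ is not produced.
c-di-GMP is absent, so GixM is active.
Cu²⁺ is absent, so KepM is active.
No repressor is bound and KepM is active, so *rudH* is transcribed.
So RudH is produced and active.
Maltulose is present, so SibU is inactive.
Activator RudH is present, so *zorY* is transcribed.
So ZorY is produced and active.
No repressor is bound and GixM and ZorY are active, so *kepV* is transcribed.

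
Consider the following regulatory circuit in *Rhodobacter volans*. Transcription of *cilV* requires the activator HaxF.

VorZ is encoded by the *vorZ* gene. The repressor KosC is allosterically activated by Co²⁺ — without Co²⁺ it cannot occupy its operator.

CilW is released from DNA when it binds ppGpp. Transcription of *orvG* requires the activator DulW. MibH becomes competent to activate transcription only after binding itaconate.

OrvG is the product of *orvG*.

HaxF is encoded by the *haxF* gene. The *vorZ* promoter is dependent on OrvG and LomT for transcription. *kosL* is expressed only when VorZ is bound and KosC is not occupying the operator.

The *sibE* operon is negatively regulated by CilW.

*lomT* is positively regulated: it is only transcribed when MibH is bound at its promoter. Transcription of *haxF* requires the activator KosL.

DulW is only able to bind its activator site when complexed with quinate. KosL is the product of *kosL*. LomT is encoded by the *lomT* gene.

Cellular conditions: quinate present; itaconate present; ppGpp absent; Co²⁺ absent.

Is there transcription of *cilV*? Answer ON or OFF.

ON

Quinate is present, so DulW is active.
No repressor is bound and DulW is active, so *orvG* is transcribed.
So OrvG is produced and active.
Itaconate is present, so MibH is active.
No repressor is bound and MibH is active, so *lomT* is transcribed.
So LomT is produced and active.
No repressor is bound and OrvG and LomT are active, so *vorZ* is transcribed.
So VorZ is produced and active.
Co²⁺ is absent, so KosC is inactive.
No repressor is bound and VorZ is active, so *kosL* is transcribed.
So KosL is produced and active.
No repressor is bound and KosL is active, so *haxF* is transcribed.
So HaxF is produced and active.
No repressor is bound and HaxF is active, so *cilV* is transcribed.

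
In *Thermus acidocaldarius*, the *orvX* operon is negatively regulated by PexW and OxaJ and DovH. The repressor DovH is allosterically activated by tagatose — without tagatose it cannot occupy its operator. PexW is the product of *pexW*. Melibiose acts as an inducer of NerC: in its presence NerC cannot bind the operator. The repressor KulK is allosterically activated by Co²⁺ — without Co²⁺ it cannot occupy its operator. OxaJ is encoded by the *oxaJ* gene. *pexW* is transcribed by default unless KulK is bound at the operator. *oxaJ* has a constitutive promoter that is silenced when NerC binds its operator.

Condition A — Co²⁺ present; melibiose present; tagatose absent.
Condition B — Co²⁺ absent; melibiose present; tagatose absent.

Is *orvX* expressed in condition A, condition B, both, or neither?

neither

Condition A:
Co²⁺ is present, so KulK is active.
With repressor KulK bound, *pexW* is not transcribed.
So PexW is not produced.
Melibiose is present, so NerC is inactive.
With no repressor bound, *oxaJ* is transcribed.
So OxaJ is produced and active.
Tagatose is absent, so DovH is inactive.
With repressor OxaJ bound, *orvX* is not transcribed.
→ *orvX* is OFF in A.
Condition B:
Co²⁺ is absent, so KulK is inactive.
With no repressor bound, *pexW* is transcribed.
So PexW is produced and active.
Melibiose is present, so NerC is inactive.
With no repressor bound, *oxaJ* is transcribed.
So OxaJ is produced and active.
Tagatose is absent, so DovH is inactive.
With repressor PexW bound, *orvX* is not transcribed.
→ *orvX* is OFF in B.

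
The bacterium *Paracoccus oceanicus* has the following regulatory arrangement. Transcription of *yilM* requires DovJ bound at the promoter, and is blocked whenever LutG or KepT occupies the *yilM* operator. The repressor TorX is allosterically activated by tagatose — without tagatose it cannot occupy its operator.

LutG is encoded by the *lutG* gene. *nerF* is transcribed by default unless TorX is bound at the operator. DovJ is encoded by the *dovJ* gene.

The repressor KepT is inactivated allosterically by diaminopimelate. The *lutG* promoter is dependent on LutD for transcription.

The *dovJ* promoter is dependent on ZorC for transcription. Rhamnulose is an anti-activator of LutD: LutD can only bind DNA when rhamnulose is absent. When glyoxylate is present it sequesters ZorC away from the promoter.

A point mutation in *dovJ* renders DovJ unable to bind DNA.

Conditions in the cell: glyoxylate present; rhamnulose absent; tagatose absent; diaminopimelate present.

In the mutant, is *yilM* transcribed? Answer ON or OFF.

Rhamnulose is absent, so LutD is active.
No repressor is bound and LutD is active, so *lutG* is transcribed.
So LutG is produced and active.
DovJ is non-functional in this strain, so it has no effect.
Diaminopimelate is present, so KepT is inactive.
With repressor LutG bound, *yilM* is not transcribed.

OFF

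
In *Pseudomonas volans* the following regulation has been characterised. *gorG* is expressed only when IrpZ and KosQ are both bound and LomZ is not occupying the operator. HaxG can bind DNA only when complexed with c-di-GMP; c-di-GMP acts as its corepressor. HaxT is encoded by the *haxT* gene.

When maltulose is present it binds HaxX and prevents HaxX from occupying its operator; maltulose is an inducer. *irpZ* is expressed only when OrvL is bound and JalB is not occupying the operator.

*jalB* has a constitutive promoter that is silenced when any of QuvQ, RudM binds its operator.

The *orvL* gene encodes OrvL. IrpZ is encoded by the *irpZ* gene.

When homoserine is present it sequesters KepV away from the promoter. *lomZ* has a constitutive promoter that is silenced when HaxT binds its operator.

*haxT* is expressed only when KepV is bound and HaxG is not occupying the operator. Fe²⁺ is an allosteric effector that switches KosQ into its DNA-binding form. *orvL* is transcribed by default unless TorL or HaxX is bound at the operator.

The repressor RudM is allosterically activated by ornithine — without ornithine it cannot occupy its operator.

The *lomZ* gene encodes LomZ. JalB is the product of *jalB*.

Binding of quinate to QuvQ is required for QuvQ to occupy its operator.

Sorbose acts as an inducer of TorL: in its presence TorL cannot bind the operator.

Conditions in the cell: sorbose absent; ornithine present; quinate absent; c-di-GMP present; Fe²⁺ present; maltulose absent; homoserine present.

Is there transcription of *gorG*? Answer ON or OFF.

OFF

c-di-GMP is present, so HaxG is active.
Homoserine is present, so KepV is inactive.
With repressor HaxG bound, *haxT* is not transcribed.
So HaxT is not produced.
With no repressor bound, *lomZ* is transcribed.
So LomZ is produced and active.
Quinate is absent, so QuvQ is inactive.
Ornithine is present, so RudM is active.
With repressor RudM bound, *jalB* is not transcribed.
So JalB is not produced.
Sorbose is absent, so TorL is active.
Maltulose is absent, so HaxX is active.
With repressor TorL bound, *orvL* is not transcribed.
So OrvL is not produced.
Required activator OrvL is absent, so *irpZ* is not transcribed.
So IrpZ is not produced.
Fe²⁺ is present, so KosQ is active.
With repressor LomZ bound, *gorG* is not transcribed.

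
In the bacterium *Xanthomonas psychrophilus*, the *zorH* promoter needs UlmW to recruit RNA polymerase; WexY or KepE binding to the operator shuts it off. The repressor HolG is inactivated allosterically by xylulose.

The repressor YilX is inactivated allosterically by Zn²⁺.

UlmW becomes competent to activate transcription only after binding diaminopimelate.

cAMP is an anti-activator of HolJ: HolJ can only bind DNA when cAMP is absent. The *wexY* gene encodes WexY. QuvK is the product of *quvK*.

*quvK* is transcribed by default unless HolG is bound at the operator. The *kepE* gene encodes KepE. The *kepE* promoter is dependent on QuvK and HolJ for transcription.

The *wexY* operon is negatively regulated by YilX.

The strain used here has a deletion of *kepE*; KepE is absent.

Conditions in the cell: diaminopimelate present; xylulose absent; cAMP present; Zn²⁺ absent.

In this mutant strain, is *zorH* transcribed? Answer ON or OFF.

Zn²⁺ is absent, so YilX is active.
With repressor YilX bound, *wexY* is not transcribed.
So WexY is not produced.
Diaminopimelate is present, so UlmW is active.
KepE is non-functional in this strain, so it has no effect.
No repressor is bound and UlmW is active, so *zorH* is transcribed.

ON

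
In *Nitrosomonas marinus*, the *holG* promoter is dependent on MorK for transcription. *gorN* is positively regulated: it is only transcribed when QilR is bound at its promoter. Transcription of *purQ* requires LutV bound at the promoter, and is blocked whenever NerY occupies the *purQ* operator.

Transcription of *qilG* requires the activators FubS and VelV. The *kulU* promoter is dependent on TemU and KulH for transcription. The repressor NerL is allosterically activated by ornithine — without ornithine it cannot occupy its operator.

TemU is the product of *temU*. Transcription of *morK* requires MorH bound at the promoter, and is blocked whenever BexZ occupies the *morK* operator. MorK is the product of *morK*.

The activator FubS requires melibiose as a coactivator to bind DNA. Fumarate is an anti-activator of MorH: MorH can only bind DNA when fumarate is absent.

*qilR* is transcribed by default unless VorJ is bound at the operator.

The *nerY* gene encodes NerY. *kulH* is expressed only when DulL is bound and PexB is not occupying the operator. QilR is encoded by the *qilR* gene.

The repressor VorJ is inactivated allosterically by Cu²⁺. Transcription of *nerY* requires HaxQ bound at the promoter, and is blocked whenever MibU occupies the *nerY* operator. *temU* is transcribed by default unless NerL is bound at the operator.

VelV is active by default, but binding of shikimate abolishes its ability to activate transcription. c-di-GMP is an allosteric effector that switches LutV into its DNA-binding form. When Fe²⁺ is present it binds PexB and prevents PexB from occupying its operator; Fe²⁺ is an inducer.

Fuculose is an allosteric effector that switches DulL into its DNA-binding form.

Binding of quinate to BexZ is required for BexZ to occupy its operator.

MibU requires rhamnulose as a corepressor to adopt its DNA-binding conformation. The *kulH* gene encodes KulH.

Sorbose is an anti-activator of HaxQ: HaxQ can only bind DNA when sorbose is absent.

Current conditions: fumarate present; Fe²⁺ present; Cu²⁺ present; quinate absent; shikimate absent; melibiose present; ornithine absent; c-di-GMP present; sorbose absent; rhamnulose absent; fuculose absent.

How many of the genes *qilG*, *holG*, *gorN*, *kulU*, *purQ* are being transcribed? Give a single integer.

Melibiose is present, so FubS is active.
Shikimate is absent, so VelV is active.
No repressor is bound and FubS and VelV are active, so *qilG* is transcribed.
→ *qilG* is ON.
Fumarate is present, so MorH is inactive.
Quinate is absent, so BexZ is inactive.
Required activator MorH is absent, so *morK* is not transcribed.
So MorK is not produced.
Required activator MorK is absent, so *holG* is not transcribed.
→ *holG* is OFF.
Cu²⁺ is present, so VorJ is inactive.
With no repressor bound, *qilR* is transcribed.
So QilR is produced and active.
No repressor is bound and QilR is active, so *gorN* is transcribed.
→ *gorN* is ON.
Ornithine is absent, so NerL is inactive.
With no repressor bound, *temU* is transcribed.
So TemU is produced and active.
Fuculose is absent, so DulL is inactive.
Fe²⁺ is present, so PexB is inactive.
Required activator DulL is absent, so *kulH* is not transcribed.
So KulH is not produced.
Required activator KulH is absent, so *kulU* is not transcribed.
→ *kulU* is OFF.
Sorbose is absent, so HaxQ is active.
Rhamnulose is absent, so MibU is inactive.
No repressor is bound and HaxQ is active, so *nerY* is transcribed.
So NerY is produced and active.
c-di-GMP is present, so LutV is active.
With repressor NerY bound, *purQ* is not transcribed.
→ *purQ* is OFF.
2 of the 5 genes are transcribed.

2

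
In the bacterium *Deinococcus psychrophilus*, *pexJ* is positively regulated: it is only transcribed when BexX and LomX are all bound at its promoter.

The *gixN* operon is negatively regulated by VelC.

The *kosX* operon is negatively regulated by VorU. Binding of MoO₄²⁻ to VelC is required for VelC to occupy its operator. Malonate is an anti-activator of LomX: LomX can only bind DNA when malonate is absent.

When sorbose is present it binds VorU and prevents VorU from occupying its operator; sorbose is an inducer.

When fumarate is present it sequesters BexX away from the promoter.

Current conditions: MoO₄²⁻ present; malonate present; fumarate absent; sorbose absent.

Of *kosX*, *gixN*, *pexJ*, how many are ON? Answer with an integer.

Sorbose is absent, so VorU is active.
With repressor VorU bound, *kosX* is not transcribed.
→ *kosX* is OFF.
MoO₄²⁻ is present, so VelC is active.
With repressor VelC bound, *gixN* is not transcribed.
→ *gixN* is OFF.
Fumarate is absent, so BexX is active.
Malonate is present, so LomX is inactive.
Required activator LomX is absent, so *pexJ* is not transcribed.
→ *pexJ* is OFF.
0 of the 3 genes are transcribed.

0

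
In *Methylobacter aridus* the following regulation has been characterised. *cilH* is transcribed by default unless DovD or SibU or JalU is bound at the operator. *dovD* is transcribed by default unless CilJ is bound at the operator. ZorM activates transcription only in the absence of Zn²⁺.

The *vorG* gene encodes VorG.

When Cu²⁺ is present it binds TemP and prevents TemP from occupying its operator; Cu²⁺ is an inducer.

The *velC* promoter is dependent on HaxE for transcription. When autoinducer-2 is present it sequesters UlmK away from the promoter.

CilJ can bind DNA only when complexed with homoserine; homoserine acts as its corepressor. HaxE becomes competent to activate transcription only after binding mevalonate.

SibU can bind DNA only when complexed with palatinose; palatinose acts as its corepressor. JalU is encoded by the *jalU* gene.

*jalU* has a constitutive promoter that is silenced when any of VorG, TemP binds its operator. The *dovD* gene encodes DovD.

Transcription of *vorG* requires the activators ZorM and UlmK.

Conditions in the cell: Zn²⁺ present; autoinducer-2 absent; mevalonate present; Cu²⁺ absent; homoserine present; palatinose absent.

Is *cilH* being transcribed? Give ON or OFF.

ON

Homoserine is present, so CilJ is active.
With repressor CilJ bound, *dovD* is not transcribed.
So DovD is not produced.
Palatinose is absent, so SibU is inactive.
Zn²⁺ is present, so ZorM is inactive.
Autoinducer-2 is absent, so UlmK is active.
Required activator ZorM is absent, so *vorG* is not transcribed.
So VorG is not produced.
Cu²⁺ is absent, so TemP is active.
With repressor TemP bound, *jalU* is not transcribed.
So JalU is not produced.
With no repressor bound, *cilH* is transcribed.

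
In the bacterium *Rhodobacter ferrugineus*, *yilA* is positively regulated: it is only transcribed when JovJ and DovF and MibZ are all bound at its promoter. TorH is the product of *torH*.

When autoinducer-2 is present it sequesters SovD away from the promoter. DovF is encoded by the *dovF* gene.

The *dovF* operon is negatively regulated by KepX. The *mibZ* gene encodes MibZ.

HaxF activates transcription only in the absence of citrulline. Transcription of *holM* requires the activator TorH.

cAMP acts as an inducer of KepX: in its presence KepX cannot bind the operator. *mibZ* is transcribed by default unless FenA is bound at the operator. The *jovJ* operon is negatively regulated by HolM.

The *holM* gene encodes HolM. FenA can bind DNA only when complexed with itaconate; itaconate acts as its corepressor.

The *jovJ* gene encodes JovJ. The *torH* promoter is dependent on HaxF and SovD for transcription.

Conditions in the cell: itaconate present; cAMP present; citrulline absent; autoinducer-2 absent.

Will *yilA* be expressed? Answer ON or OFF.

OFF

Citrulline is absent, so HaxF is active.
Autoinducer-2 is absent, so SovD is active.
No repressor is bound and HaxF and SovD are active, so *torH* is transcribed.
So TorH is produced and active.
No repressor is bound and TorH is active, so *holM* is transcribed.
So HolM is produced and active.
With repressor HolM bound, *jovJ* is not transcribed.
So JovJ is not produced.
cAMP is present, so KepX is inactive.
With no repressor bound, *dovF* is transcribed.
So DovF is produced and active.
Itaconate is present, so FenA is active.
With repressor FenA bound, *mibZ* is not transcribed.
So MibZ is not produced.
Required activator JovJ is absent, so *yilA* is not transcribed.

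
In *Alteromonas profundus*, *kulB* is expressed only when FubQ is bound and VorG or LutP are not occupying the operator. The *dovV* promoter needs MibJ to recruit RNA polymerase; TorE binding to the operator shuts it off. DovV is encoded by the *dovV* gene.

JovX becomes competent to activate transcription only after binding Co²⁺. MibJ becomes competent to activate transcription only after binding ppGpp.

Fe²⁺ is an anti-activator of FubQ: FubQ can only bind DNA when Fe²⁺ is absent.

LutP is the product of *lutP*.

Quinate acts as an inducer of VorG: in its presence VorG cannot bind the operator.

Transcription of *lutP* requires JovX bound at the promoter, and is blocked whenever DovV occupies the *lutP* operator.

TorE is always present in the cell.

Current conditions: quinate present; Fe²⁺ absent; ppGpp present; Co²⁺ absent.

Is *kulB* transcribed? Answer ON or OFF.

Fe²⁺ is absent, so FubQ is active.
Quinate is present, so VorG is inactive.
TorE is produced constitutively and is active.
ppGpp is present, so MibJ is active.
With repressor TorE bound, *dovV* is not transcribed.
So DovV is not produced.
Co²⁺ is absent, so JovX is inactive.
Required activator JovX is absent, so *lutP* is not transcribed.
So LutP is not produced.
No repressor is bound and FubQ is active, so *kulB* is transcribed.

ON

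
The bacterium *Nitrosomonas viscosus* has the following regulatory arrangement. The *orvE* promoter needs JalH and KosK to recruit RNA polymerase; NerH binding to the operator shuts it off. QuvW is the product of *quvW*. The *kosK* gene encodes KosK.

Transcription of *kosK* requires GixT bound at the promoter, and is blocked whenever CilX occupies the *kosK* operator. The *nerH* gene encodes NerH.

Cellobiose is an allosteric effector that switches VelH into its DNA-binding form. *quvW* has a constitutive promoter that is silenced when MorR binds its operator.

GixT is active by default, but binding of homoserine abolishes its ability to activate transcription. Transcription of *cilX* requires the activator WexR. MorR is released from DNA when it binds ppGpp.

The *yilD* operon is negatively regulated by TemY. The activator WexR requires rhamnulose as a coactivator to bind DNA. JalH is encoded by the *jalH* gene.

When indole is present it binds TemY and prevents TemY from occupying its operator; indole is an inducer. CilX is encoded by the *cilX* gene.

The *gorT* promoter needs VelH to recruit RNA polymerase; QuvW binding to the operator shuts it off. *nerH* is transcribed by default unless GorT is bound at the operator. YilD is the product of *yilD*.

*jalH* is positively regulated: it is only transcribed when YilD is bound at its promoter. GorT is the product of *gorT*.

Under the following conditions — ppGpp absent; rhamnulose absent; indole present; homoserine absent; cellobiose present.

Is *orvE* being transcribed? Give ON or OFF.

ON

Cellobiose is present, so VelH is active.
ppGpp is absent, so MorR is active.
With repressor MorR bound, *quvW* is not transcribed.
So QuvW is not produced.
No repressor is bound and VelH is active, so *gorT* is transcribed.
So GorT is produced and active.
With repressor GorT bound, *nerH* is not transcribed.
So NerH is not produced.
Indole is present, so TemY is inactive.
With no repressor bound, *yilD* is transcribed.
So YilD is produced and active.
No repressor is bound and YilD is active, so *jalH* is transcribed.
So JalH is produced and active.
Rhamnulose is absent, so WexR is inactive.
Required activator WexR is absent, so *cilX* is not transcribed.
So CilX is not produced.
Homoserine is absent, so GixT is active.
No repressor is bound and GixT is active, so *kosK* is transcribed.
So KosK is produced and active.
No repressor is bound and JalH and KosK are active, so *orvE* is transcribed.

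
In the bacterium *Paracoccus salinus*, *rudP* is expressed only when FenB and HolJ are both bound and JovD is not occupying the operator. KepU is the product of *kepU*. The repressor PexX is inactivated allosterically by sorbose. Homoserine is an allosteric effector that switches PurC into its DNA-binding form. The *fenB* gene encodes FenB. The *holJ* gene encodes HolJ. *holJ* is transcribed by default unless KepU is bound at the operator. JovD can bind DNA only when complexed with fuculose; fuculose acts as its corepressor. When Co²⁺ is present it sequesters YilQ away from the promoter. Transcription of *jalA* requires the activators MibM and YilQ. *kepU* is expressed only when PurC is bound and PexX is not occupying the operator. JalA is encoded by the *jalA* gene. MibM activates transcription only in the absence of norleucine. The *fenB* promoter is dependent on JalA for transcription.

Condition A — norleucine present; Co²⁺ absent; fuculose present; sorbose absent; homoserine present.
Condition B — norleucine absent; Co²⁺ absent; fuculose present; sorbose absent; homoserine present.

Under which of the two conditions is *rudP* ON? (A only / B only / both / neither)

Condition A:
Norleucine is present, so MibM is inactive.
Co²⁺ is absent, so YilQ is active.
Required activator MibM is absent, so *jalA* is not transcribed.
So JalA is not produced.
Required activator JalA is absent, so *fenB* is not transcribed.
So FenB is not produced.
Fuculose is present, so JovD is active.
Sorbose is absent, so PexX is active.
Homoserine is present, so PurC is active.
With repressor PexX bound, *kepU* is not transcribed.
So KepU is not produced.
With no repressor bound, *holJ* is transcribed.
So HolJ is produced and active.
With repressor JovD bound, *rudP* is not transcribed.
→ *rudP* is OFF in A.
Condition B:
Norleucine is absent, so MibM is active.
Co²⁺ is absent, so YilQ is active.
No repressor is bound and MibM and YilQ are active, so *jalA* is transcribed.
So JalA is produced and active.
No repressor is bound and JalA is active, so *fenB* is transcribed.
So FenB is produced and active.
Fuculose is present, so JovD is active.
Sorbose is absent, so PexX is active.
Homoserine is present, so PurC is active.
With repressor PexX bound, *kepU* is not transcribed.
So KepU is not produced.
With no repressor bound, *holJ* is transcribed.
So HolJ is produced and active.
With repressor JovD bound, *rudP* is not transcribed.
→ *rudP* is OFF in B.

neither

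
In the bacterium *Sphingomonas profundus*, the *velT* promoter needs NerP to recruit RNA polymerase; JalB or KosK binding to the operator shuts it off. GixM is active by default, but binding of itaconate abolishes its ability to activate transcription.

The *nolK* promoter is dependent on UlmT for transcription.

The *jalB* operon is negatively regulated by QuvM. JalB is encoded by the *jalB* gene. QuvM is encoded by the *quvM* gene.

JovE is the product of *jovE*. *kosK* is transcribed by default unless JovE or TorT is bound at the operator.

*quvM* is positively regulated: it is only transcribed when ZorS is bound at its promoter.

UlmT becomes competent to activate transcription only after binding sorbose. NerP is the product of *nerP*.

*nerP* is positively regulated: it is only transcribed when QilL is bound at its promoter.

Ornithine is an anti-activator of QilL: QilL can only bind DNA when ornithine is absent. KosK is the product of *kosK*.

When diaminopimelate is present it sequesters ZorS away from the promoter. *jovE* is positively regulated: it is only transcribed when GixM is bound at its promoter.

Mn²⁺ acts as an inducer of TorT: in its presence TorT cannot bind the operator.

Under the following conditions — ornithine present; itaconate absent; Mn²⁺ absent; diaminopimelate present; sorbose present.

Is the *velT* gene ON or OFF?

Diaminopimelate is present, so ZorS is inactive.
Required activator ZorS is absent, so *quvM* is not transcribed.
So QuvM is not produced.
With no repressor bound, *jalB* is transcribed.
So JalB is produced and active.
Itaconate is absent, so GixM is active.
No repressor is bound and GixM is active, so *jovE* is transcribed.
So JovE is produced and active.
Mn²⁺ is absent, so TorT is active.
With repressor JovE bound, *kosK* is not transcribed.
So KosK is not produced.
Ornithine is present, so QilL is inactive.
Required activator QilL is absent, so *nerP* is not transcribed.
So NerP is not produced.
With repressor JalB bound, *velT* is not transcribed.

OFF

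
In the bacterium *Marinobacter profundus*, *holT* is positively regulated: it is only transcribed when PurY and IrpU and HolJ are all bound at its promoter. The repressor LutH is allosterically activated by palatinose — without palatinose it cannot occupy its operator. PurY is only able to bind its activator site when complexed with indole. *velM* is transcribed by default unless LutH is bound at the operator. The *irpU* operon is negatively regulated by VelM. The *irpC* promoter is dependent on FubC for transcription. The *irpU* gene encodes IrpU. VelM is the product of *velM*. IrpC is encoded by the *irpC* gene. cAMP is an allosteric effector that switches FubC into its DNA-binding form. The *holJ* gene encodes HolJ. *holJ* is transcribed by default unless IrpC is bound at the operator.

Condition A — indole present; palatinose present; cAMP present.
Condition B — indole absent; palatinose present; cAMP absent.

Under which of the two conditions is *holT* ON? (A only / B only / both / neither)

neither

Condition A:
Indole is present, so PurY is active.
Palatinose is present, so LutH is active.
With repressor LutH bound, *velM* is not transcribed.
So VelM is not produced.
With no repressor bound, *irpU* is transcribed.
So IrpU is produced and active.
cAMP is present, so FubC is active.
No repressor is bound and FubC is active, so *irpC* is transcribed.
So IrpC is produced and active.
With repressor IrpC bound, *holJ* is not transcribed.
So HolJ is not produced.
Required activator HolJ is absent, so *holT* is not transcribed.
→ *holT* is OFF in A.
Condition B:
Indole is absent, so PurY is inactive.
Palatinose is present, so LutH is active.
With repressor LutH bound, *velM* is not transcribed.
So VelM is not produced.
With no repressor bound, *irpU* is transcribed.
So IrpU is produced and active.
cAMP is absent, so FubC is inactive.
Required activator FubC is absent, so *irpC* is not transcribed.
So IrpC is not produced.
With no repressor bound, *holJ* is transcribed.
So HolJ is produced and active.
Required activator PurY is absent, so *holT* is not transcribed.
→ *holT* is OFF in B.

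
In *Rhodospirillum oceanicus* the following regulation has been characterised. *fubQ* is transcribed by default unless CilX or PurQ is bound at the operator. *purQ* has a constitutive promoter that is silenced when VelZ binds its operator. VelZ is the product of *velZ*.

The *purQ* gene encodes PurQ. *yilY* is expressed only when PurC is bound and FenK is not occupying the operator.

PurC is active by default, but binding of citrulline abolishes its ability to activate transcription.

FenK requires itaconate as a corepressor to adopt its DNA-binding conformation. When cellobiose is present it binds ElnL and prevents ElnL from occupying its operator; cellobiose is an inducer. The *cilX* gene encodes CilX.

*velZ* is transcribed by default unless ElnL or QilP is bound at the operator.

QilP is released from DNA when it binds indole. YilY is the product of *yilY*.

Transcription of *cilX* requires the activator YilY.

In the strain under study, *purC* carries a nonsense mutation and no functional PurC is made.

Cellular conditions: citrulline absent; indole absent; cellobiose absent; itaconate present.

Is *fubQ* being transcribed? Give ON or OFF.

OFF

PurC is non-functional in this strain, so it has no effect.
Itaconate is present, so FenK is active.
With repressor FenK bound, *yilY* is not transcribed.
So YilY is not produced.
Required activator YilY is absent, so *cilX* is not transcribed.
So CilX is not produced.
Cellobiose is absent, so ElnL is active.
Indole is absent, so QilP is active.
With repressor ElnL bound, *velZ* is not transcribed.
So VelZ is not produced.
With no repressor bound, *purQ* is transcribed.
So PurQ is produced and active.
With repressor PurQ bound, *fubQ* is not transcribed.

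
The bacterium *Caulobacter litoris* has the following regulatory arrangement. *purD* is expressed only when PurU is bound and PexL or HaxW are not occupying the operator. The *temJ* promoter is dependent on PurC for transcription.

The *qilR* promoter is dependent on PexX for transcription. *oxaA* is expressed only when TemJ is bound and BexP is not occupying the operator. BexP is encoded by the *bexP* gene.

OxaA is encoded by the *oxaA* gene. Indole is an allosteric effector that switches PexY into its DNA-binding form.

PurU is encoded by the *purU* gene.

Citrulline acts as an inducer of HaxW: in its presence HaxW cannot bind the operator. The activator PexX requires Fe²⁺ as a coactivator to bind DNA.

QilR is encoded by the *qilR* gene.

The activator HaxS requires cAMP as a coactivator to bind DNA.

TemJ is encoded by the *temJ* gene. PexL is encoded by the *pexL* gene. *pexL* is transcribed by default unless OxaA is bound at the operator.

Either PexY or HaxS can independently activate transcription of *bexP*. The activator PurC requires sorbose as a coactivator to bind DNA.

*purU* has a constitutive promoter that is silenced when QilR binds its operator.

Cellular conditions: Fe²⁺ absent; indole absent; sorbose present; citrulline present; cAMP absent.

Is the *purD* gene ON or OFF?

ON

Sorbose is present, so PurC is active.
No repressor is bound and PurC is active, so *temJ* is transcribed.
So TemJ is produced and active.
Indole is absent, so PexY is inactive.
cAMP is absent, so HaxS is inactive.
No activator is available at the *bexP* promoter, so *bexP* is not transcribed.
So BexP is not produced.
No repressor is bound and TemJ is active, so *oxaA* is transcribed.
So OxaA is produced and active.
With repressor OxaA bound, *pexL* is not transcribed.
So PexL is not produced.
Citrulline is present, so HaxW is inactive.
Fe²⁺ is absent, so PexX is inactive.
Required activator PexX is absent, so *qilR* is not transcribed.
So QilR is not produced.
With no repressor bound, *purU* is transcribed.
So PurU is produced and active.
No repressor is bound and PurU is active, so *purD* is transcribed.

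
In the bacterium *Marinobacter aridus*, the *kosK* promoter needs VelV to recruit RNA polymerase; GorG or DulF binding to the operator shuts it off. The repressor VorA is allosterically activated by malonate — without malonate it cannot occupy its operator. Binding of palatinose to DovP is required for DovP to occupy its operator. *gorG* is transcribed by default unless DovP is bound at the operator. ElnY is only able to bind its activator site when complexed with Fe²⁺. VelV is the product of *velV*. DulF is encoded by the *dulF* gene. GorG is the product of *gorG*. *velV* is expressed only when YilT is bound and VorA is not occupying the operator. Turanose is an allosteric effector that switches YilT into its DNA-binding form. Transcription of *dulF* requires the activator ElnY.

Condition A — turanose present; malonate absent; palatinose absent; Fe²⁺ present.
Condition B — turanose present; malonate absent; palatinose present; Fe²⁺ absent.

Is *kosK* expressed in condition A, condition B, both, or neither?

B only

Condition A:
Turanose is present, so YilT is active.
Malonate is absent, so VorA is inactive.
No repressor is bound and YilT is active, so *velV* is transcribed.
So VelV is produced and active.
Palatinose is absent, so DovP is inactive.
With no repressor bound, *gorG* is transcribed.
So GorG is produced and active.
Fe²⁺ is present, so ElnY is active.
No repressor is bound and ElnY is active, so *dulF* is transcribed.
So DulF is produced and active.
With repressor GorG bound, *kosK* is not transcribed.
→ *kosK* is OFF in A.
Condition B:
Turanose is present, so YilT is active.
Malonate is absent, so VorA is inactive.
No repressor is bound and YilT is active, so *velV* is transcribed.
So VelV is produced and active.
Palatinose is present, so DovP is active.
With repressor DovP bound, *gorG* is not transcribed.
So GorG is not produced.
Fe²⁺ is absent, so ElnY is inactive.
Required activator ElnY is absent, so *dulF* is not transcribed.
So DulF is not produced.
No repressor is bound and VelV is active, so *kosK* is transcribed.
→ *kosK* is ON in B.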